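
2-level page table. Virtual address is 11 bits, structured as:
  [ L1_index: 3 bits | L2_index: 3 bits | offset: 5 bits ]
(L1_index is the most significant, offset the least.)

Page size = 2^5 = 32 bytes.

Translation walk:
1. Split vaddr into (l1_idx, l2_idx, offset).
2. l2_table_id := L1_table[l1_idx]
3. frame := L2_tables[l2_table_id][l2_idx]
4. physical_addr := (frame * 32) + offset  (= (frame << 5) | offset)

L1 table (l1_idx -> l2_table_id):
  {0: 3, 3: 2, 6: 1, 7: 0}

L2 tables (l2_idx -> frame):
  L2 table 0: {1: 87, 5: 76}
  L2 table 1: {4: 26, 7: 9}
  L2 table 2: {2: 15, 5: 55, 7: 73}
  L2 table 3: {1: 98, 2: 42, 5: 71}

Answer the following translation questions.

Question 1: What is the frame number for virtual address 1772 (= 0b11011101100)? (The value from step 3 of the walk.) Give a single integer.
vaddr = 1772: l1_idx=6, l2_idx=7
L1[6] = 1; L2[1][7] = 9

Answer: 9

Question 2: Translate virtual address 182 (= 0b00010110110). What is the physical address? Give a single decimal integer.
Answer: 2294

Derivation:
vaddr = 182 = 0b00010110110
Split: l1_idx=0, l2_idx=5, offset=22
L1[0] = 3
L2[3][5] = 71
paddr = 71 * 32 + 22 = 2294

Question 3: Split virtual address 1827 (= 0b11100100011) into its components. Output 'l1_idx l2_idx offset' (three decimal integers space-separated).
vaddr = 1827 = 0b11100100011
  top 3 bits -> l1_idx = 7
  next 3 bits -> l2_idx = 1
  bottom 5 bits -> offset = 3

Answer: 7 1 3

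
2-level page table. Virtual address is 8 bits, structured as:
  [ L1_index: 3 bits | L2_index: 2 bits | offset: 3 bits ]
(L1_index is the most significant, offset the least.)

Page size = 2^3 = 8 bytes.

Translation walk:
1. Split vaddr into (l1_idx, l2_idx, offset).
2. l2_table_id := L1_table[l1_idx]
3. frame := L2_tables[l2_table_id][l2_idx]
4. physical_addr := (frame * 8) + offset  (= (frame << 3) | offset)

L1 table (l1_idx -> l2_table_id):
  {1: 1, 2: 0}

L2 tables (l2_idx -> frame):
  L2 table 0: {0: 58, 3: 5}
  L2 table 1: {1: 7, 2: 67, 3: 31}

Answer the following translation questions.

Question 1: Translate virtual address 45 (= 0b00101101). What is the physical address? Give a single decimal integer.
vaddr = 45 = 0b00101101
Split: l1_idx=1, l2_idx=1, offset=5
L1[1] = 1
L2[1][1] = 7
paddr = 7 * 8 + 5 = 61

Answer: 61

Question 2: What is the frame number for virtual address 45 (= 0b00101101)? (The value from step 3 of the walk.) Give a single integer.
Answer: 7

Derivation:
vaddr = 45: l1_idx=1, l2_idx=1
L1[1] = 1; L2[1][1] = 7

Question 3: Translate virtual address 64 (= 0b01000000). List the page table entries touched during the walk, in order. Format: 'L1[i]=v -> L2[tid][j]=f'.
Answer: L1[2]=0 -> L2[0][0]=58

Derivation:
vaddr = 64 = 0b01000000
Split: l1_idx=2, l2_idx=0, offset=0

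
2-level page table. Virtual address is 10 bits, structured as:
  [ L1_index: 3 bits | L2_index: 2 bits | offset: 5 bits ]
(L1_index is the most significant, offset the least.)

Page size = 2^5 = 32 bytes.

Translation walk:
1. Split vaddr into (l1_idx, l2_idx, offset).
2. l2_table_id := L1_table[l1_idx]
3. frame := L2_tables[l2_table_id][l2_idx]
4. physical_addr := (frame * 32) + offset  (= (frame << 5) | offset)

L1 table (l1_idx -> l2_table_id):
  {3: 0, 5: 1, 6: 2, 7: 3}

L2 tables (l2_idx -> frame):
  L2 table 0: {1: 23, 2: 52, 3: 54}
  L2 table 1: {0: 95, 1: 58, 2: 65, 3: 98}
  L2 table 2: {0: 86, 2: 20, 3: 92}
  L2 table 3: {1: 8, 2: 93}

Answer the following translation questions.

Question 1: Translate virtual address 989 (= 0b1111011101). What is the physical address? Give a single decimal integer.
vaddr = 989 = 0b1111011101
Split: l1_idx=7, l2_idx=2, offset=29
L1[7] = 3
L2[3][2] = 93
paddr = 93 * 32 + 29 = 3005

Answer: 3005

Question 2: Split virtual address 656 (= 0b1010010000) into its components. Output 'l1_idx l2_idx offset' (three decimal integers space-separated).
Answer: 5 0 16

Derivation:
vaddr = 656 = 0b1010010000
  top 3 bits -> l1_idx = 5
  next 2 bits -> l2_idx = 0
  bottom 5 bits -> offset = 16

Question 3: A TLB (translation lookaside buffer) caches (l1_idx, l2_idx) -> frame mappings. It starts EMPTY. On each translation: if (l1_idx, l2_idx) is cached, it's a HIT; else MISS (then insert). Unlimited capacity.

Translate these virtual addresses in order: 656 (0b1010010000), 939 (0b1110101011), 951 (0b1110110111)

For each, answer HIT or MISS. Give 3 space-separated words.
vaddr=656: (5,0) not in TLB -> MISS, insert
vaddr=939: (7,1) not in TLB -> MISS, insert
vaddr=951: (7,1) in TLB -> HIT

Answer: MISS MISS HIT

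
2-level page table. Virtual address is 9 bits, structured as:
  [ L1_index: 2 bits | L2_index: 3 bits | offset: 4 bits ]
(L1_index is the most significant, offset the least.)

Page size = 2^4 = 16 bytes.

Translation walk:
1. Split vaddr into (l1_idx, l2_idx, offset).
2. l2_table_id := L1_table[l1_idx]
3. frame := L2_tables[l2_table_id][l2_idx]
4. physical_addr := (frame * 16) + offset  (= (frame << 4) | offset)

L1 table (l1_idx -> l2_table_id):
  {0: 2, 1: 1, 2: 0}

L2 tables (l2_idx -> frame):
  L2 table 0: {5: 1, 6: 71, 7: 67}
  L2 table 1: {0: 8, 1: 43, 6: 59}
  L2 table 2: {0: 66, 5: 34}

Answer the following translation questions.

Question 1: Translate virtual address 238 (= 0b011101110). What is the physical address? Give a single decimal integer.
vaddr = 238 = 0b011101110
Split: l1_idx=1, l2_idx=6, offset=14
L1[1] = 1
L2[1][6] = 59
paddr = 59 * 16 + 14 = 958

Answer: 958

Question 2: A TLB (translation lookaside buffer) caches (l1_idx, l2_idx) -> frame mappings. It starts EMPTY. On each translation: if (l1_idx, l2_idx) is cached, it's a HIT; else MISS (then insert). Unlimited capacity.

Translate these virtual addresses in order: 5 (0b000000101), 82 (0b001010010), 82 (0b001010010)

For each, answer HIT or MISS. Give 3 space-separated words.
Answer: MISS MISS HIT

Derivation:
vaddr=5: (0,0) not in TLB -> MISS, insert
vaddr=82: (0,5) not in TLB -> MISS, insert
vaddr=82: (0,5) in TLB -> HIT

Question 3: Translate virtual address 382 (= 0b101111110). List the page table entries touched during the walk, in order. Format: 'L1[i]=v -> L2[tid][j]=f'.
Answer: L1[2]=0 -> L2[0][7]=67

Derivation:
vaddr = 382 = 0b101111110
Split: l1_idx=2, l2_idx=7, offset=14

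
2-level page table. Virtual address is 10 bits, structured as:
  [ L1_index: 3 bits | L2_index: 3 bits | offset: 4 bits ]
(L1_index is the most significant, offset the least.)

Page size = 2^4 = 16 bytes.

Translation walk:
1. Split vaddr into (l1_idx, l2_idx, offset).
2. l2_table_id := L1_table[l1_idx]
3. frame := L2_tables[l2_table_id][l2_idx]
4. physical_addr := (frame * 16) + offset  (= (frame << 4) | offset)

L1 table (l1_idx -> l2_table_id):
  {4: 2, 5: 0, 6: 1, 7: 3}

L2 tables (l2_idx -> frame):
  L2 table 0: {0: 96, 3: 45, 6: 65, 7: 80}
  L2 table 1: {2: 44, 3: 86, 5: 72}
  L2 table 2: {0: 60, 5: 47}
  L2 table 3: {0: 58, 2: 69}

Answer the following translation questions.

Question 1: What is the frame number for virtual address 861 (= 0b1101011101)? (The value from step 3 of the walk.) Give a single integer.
Answer: 72

Derivation:
vaddr = 861: l1_idx=6, l2_idx=5
L1[6] = 1; L2[1][5] = 72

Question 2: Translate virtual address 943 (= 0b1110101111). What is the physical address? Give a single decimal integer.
Answer: 1119

Derivation:
vaddr = 943 = 0b1110101111
Split: l1_idx=7, l2_idx=2, offset=15
L1[7] = 3
L2[3][2] = 69
paddr = 69 * 16 + 15 = 1119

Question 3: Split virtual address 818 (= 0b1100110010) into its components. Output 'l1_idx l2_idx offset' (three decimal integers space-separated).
vaddr = 818 = 0b1100110010
  top 3 bits -> l1_idx = 6
  next 3 bits -> l2_idx = 3
  bottom 4 bits -> offset = 2

Answer: 6 3 2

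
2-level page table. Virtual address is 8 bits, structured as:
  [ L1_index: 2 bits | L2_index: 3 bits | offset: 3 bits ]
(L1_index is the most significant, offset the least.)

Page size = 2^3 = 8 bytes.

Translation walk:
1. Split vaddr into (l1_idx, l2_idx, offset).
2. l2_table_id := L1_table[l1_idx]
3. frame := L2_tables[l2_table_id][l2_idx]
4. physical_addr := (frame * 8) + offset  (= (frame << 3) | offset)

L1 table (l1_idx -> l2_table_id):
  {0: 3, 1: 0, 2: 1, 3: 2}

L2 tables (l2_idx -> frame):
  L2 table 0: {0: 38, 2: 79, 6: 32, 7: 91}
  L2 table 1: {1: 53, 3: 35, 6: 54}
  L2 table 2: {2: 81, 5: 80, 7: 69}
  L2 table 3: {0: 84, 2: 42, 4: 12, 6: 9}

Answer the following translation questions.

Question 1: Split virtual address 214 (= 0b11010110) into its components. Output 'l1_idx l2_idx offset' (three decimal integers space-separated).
vaddr = 214 = 0b11010110
  top 2 bits -> l1_idx = 3
  next 3 bits -> l2_idx = 2
  bottom 3 bits -> offset = 6

Answer: 3 2 6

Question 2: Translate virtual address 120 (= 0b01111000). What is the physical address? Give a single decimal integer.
Answer: 728

Derivation:
vaddr = 120 = 0b01111000
Split: l1_idx=1, l2_idx=7, offset=0
L1[1] = 0
L2[0][7] = 91
paddr = 91 * 8 + 0 = 728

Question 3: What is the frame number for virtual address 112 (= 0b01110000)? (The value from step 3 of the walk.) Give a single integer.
Answer: 32

Derivation:
vaddr = 112: l1_idx=1, l2_idx=6
L1[1] = 0; L2[0][6] = 32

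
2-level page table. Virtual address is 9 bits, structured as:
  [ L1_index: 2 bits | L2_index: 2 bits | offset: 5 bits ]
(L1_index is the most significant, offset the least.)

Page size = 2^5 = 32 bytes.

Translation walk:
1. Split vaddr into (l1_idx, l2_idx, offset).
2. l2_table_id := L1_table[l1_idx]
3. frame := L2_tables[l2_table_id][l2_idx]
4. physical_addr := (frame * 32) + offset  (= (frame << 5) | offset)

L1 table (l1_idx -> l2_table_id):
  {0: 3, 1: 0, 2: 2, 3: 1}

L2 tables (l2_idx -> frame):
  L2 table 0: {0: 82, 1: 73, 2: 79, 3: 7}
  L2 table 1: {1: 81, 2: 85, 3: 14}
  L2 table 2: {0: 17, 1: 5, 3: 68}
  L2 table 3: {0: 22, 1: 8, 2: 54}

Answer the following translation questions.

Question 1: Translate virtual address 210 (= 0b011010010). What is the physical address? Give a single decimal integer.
vaddr = 210 = 0b011010010
Split: l1_idx=1, l2_idx=2, offset=18
L1[1] = 0
L2[0][2] = 79
paddr = 79 * 32 + 18 = 2546

Answer: 2546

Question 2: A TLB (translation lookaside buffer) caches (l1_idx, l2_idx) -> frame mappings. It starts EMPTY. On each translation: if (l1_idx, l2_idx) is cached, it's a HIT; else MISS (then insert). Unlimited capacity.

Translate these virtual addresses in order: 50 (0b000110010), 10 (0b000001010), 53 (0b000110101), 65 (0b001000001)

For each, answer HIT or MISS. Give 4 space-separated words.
Answer: MISS MISS HIT MISS

Derivation:
vaddr=50: (0,1) not in TLB -> MISS, insert
vaddr=10: (0,0) not in TLB -> MISS, insert
vaddr=53: (0,1) in TLB -> HIT
vaddr=65: (0,2) not in TLB -> MISS, insert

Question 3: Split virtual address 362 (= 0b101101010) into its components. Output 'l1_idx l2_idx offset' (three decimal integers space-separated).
vaddr = 362 = 0b101101010
  top 2 bits -> l1_idx = 2
  next 2 bits -> l2_idx = 3
  bottom 5 bits -> offset = 10

Answer: 2 3 10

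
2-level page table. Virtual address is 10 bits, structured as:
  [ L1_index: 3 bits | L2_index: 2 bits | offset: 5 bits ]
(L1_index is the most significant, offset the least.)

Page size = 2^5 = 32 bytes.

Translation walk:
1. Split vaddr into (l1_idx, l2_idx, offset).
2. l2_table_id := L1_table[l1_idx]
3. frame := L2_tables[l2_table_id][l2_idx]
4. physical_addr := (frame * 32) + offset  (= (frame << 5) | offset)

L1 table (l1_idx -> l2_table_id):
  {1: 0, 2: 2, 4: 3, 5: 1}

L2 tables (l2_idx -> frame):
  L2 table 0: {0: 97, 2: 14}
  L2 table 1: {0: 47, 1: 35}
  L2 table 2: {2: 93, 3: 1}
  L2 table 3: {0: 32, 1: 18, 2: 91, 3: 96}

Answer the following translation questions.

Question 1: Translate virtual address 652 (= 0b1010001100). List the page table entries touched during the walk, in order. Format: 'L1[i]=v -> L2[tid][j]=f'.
Answer: L1[5]=1 -> L2[1][0]=47

Derivation:
vaddr = 652 = 0b1010001100
Split: l1_idx=5, l2_idx=0, offset=12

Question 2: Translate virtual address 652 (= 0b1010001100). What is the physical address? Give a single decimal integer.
vaddr = 652 = 0b1010001100
Split: l1_idx=5, l2_idx=0, offset=12
L1[5] = 1
L2[1][0] = 47
paddr = 47 * 32 + 12 = 1516

Answer: 1516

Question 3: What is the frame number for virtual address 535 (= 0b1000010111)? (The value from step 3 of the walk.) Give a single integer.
vaddr = 535: l1_idx=4, l2_idx=0
L1[4] = 3; L2[3][0] = 32

Answer: 32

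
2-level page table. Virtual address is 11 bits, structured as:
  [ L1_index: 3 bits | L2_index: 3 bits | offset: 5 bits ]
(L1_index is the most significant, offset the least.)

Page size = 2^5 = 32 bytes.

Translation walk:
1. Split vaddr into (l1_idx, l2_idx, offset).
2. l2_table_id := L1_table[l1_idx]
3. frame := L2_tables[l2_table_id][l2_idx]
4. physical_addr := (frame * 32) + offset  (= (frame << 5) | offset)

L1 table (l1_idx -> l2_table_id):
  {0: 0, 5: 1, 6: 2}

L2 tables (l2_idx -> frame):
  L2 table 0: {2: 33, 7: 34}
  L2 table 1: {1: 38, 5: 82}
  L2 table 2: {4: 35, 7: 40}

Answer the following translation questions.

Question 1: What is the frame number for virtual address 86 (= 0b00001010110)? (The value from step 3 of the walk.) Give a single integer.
Answer: 33

Derivation:
vaddr = 86: l1_idx=0, l2_idx=2
L1[0] = 0; L2[0][2] = 33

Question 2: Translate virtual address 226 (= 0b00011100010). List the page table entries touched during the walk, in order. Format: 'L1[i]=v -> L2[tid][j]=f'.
Answer: L1[0]=0 -> L2[0][7]=34

Derivation:
vaddr = 226 = 0b00011100010
Split: l1_idx=0, l2_idx=7, offset=2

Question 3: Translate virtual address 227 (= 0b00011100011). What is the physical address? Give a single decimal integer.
Answer: 1091

Derivation:
vaddr = 227 = 0b00011100011
Split: l1_idx=0, l2_idx=7, offset=3
L1[0] = 0
L2[0][7] = 34
paddr = 34 * 32 + 3 = 1091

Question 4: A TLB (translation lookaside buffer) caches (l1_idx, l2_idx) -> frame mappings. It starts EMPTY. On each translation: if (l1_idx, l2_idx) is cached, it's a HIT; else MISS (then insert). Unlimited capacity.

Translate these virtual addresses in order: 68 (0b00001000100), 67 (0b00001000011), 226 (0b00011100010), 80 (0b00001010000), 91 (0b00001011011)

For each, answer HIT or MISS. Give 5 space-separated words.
vaddr=68: (0,2) not in TLB -> MISS, insert
vaddr=67: (0,2) in TLB -> HIT
vaddr=226: (0,7) not in TLB -> MISS, insert
vaddr=80: (0,2) in TLB -> HIT
vaddr=91: (0,2) in TLB -> HIT

Answer: MISS HIT MISS HIT HIT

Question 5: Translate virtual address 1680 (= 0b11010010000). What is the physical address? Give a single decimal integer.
Answer: 1136

Derivation:
vaddr = 1680 = 0b11010010000
Split: l1_idx=6, l2_idx=4, offset=16
L1[6] = 2
L2[2][4] = 35
paddr = 35 * 32 + 16 = 1136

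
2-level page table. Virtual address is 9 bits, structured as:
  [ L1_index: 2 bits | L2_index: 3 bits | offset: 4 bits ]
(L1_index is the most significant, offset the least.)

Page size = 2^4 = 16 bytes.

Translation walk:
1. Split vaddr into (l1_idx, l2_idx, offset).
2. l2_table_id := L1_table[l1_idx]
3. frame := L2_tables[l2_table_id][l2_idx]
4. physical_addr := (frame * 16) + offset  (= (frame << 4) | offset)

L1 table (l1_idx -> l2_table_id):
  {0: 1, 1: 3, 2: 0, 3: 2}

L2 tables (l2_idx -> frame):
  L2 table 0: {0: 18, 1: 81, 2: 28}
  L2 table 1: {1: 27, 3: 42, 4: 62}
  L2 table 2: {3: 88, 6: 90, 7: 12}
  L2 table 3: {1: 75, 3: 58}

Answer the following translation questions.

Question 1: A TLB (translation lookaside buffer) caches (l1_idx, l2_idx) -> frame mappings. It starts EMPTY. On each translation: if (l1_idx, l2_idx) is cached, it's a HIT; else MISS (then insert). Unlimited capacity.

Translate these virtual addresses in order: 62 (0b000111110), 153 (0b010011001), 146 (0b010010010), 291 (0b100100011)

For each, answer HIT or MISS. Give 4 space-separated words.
Answer: MISS MISS HIT MISS

Derivation:
vaddr=62: (0,3) not in TLB -> MISS, insert
vaddr=153: (1,1) not in TLB -> MISS, insert
vaddr=146: (1,1) in TLB -> HIT
vaddr=291: (2,2) not in TLB -> MISS, insert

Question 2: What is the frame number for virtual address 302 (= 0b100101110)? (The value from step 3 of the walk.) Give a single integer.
vaddr = 302: l1_idx=2, l2_idx=2
L1[2] = 0; L2[0][2] = 28

Answer: 28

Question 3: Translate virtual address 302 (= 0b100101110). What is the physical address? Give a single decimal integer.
vaddr = 302 = 0b100101110
Split: l1_idx=2, l2_idx=2, offset=14
L1[2] = 0
L2[0][2] = 28
paddr = 28 * 16 + 14 = 462

Answer: 462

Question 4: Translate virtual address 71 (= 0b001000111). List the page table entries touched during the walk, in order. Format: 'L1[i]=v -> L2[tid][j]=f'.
Answer: L1[0]=1 -> L2[1][4]=62

Derivation:
vaddr = 71 = 0b001000111
Split: l1_idx=0, l2_idx=4, offset=7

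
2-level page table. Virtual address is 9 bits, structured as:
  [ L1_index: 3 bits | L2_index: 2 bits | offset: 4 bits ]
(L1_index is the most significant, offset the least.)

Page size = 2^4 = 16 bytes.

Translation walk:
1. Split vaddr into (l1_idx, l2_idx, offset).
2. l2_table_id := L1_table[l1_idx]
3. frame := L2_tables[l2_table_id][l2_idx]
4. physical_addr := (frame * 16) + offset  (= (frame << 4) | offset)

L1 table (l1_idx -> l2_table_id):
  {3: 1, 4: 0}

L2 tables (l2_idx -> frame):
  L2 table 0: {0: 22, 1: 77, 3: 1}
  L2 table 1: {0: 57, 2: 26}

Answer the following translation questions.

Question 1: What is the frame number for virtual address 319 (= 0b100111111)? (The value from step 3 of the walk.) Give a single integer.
Answer: 1

Derivation:
vaddr = 319: l1_idx=4, l2_idx=3
L1[4] = 0; L2[0][3] = 1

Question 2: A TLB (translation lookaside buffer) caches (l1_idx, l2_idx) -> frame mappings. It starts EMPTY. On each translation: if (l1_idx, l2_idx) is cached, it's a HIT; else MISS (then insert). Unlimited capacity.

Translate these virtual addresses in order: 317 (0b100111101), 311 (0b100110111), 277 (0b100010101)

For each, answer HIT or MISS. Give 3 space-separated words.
Answer: MISS HIT MISS

Derivation:
vaddr=317: (4,3) not in TLB -> MISS, insert
vaddr=311: (4,3) in TLB -> HIT
vaddr=277: (4,1) not in TLB -> MISS, insert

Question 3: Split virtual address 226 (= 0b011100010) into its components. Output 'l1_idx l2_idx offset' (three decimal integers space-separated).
Answer: 3 2 2

Derivation:
vaddr = 226 = 0b011100010
  top 3 bits -> l1_idx = 3
  next 2 bits -> l2_idx = 2
  bottom 4 bits -> offset = 2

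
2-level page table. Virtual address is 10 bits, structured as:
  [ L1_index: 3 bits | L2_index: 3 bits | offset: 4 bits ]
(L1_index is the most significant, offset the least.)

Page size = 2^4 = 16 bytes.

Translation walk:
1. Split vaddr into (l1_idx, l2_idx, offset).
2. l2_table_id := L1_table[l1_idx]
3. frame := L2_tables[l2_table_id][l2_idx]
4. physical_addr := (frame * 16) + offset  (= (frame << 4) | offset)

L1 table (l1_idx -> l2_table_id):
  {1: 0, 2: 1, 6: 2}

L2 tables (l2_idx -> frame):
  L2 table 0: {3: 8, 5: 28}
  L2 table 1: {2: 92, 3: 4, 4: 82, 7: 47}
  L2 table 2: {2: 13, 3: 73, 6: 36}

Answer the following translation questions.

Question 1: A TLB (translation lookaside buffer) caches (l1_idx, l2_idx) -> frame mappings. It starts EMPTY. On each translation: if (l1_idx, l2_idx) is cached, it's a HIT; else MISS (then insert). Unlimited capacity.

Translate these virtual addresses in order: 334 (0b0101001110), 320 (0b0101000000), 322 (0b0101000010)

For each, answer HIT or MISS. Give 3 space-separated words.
vaddr=334: (2,4) not in TLB -> MISS, insert
vaddr=320: (2,4) in TLB -> HIT
vaddr=322: (2,4) in TLB -> HIT

Answer: MISS HIT HIT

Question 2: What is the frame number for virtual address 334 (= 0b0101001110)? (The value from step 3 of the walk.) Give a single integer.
Answer: 82

Derivation:
vaddr = 334: l1_idx=2, l2_idx=4
L1[2] = 1; L2[1][4] = 82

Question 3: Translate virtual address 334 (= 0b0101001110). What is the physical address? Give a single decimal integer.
vaddr = 334 = 0b0101001110
Split: l1_idx=2, l2_idx=4, offset=14
L1[2] = 1
L2[1][4] = 82
paddr = 82 * 16 + 14 = 1326

Answer: 1326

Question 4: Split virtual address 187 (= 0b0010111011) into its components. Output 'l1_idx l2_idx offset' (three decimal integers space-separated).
Answer: 1 3 11

Derivation:
vaddr = 187 = 0b0010111011
  top 3 bits -> l1_idx = 1
  next 3 bits -> l2_idx = 3
  bottom 4 bits -> offset = 11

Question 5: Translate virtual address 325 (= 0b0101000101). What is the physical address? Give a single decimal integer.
Answer: 1317

Derivation:
vaddr = 325 = 0b0101000101
Split: l1_idx=2, l2_idx=4, offset=5
L1[2] = 1
L2[1][4] = 82
paddr = 82 * 16 + 5 = 1317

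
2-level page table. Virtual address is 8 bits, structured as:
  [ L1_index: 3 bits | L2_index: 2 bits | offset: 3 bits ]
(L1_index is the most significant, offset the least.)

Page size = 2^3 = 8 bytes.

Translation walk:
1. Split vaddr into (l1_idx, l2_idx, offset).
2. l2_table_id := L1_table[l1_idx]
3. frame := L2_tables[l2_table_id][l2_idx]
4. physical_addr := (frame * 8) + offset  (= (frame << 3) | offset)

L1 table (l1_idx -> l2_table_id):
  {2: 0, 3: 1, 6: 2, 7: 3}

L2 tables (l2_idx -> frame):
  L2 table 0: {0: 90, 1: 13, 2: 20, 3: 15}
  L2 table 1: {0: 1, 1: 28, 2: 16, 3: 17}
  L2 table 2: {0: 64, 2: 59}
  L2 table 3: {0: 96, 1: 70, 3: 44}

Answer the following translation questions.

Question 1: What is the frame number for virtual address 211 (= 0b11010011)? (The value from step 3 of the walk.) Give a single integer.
Answer: 59

Derivation:
vaddr = 211: l1_idx=6, l2_idx=2
L1[6] = 2; L2[2][2] = 59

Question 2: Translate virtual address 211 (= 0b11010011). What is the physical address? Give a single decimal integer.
vaddr = 211 = 0b11010011
Split: l1_idx=6, l2_idx=2, offset=3
L1[6] = 2
L2[2][2] = 59
paddr = 59 * 8 + 3 = 475

Answer: 475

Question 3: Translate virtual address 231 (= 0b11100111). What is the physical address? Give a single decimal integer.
Answer: 775

Derivation:
vaddr = 231 = 0b11100111
Split: l1_idx=7, l2_idx=0, offset=7
L1[7] = 3
L2[3][0] = 96
paddr = 96 * 8 + 7 = 775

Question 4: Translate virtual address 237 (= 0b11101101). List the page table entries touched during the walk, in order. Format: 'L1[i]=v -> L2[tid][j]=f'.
Answer: L1[7]=3 -> L2[3][1]=70

Derivation:
vaddr = 237 = 0b11101101
Split: l1_idx=7, l2_idx=1, offset=5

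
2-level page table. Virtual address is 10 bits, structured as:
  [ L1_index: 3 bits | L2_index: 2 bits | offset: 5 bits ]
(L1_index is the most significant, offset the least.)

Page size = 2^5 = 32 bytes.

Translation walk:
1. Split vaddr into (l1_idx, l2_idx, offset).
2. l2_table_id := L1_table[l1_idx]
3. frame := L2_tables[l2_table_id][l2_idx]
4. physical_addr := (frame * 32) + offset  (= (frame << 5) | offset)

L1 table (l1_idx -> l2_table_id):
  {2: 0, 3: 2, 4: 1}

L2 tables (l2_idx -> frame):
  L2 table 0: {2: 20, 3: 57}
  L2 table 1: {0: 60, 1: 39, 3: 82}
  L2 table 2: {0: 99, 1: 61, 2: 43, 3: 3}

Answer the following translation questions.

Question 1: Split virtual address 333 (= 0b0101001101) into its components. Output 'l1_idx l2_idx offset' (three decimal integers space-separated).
vaddr = 333 = 0b0101001101
  top 3 bits -> l1_idx = 2
  next 2 bits -> l2_idx = 2
  bottom 5 bits -> offset = 13

Answer: 2 2 13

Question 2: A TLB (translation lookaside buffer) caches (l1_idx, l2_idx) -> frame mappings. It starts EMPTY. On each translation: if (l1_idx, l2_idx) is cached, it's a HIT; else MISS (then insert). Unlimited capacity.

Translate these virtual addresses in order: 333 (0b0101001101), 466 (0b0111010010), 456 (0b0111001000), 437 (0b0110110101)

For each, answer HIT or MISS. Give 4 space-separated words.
vaddr=333: (2,2) not in TLB -> MISS, insert
vaddr=466: (3,2) not in TLB -> MISS, insert
vaddr=456: (3,2) in TLB -> HIT
vaddr=437: (3,1) not in TLB -> MISS, insert

Answer: MISS MISS HIT MISS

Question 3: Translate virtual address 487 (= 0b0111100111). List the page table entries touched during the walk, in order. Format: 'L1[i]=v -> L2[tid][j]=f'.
vaddr = 487 = 0b0111100111
Split: l1_idx=3, l2_idx=3, offset=7

Answer: L1[3]=2 -> L2[2][3]=3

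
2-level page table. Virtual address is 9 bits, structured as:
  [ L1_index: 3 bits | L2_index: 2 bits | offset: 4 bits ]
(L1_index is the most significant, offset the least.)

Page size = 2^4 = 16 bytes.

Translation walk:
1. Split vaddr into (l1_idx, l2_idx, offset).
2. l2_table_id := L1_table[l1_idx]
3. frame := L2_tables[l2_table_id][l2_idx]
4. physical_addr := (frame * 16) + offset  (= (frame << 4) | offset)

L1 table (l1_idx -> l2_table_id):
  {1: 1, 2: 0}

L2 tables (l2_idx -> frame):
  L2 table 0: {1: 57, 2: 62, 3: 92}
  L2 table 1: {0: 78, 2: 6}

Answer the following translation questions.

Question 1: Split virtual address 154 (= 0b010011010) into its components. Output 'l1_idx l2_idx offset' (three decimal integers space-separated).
Answer: 2 1 10

Derivation:
vaddr = 154 = 0b010011010
  top 3 bits -> l1_idx = 2
  next 2 bits -> l2_idx = 1
  bottom 4 bits -> offset = 10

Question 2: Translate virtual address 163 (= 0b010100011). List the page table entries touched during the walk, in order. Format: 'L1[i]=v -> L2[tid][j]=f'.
Answer: L1[2]=0 -> L2[0][2]=62

Derivation:
vaddr = 163 = 0b010100011
Split: l1_idx=2, l2_idx=2, offset=3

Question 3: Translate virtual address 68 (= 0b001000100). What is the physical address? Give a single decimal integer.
Answer: 1252

Derivation:
vaddr = 68 = 0b001000100
Split: l1_idx=1, l2_idx=0, offset=4
L1[1] = 1
L2[1][0] = 78
paddr = 78 * 16 + 4 = 1252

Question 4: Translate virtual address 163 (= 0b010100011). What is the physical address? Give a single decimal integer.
Answer: 995

Derivation:
vaddr = 163 = 0b010100011
Split: l1_idx=2, l2_idx=2, offset=3
L1[2] = 0
L2[0][2] = 62
paddr = 62 * 16 + 3 = 995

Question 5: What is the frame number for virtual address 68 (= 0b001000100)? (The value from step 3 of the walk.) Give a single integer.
vaddr = 68: l1_idx=1, l2_idx=0
L1[1] = 1; L2[1][0] = 78

Answer: 78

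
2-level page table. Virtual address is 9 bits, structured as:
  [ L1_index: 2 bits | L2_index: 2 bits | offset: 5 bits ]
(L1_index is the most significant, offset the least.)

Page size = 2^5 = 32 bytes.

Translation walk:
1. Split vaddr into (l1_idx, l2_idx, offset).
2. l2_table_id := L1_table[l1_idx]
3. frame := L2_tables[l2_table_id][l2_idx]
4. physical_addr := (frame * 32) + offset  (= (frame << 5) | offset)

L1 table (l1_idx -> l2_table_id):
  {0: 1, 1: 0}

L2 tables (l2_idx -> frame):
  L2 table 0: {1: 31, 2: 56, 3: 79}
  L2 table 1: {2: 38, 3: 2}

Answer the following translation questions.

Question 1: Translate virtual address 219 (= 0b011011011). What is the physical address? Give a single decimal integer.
vaddr = 219 = 0b011011011
Split: l1_idx=1, l2_idx=2, offset=27
L1[1] = 0
L2[0][2] = 56
paddr = 56 * 32 + 27 = 1819

Answer: 1819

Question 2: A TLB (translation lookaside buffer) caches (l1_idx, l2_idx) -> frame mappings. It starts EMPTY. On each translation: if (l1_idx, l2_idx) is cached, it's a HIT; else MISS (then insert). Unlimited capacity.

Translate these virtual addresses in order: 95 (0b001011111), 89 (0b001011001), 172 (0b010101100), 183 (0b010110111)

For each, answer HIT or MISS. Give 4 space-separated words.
Answer: MISS HIT MISS HIT

Derivation:
vaddr=95: (0,2) not in TLB -> MISS, insert
vaddr=89: (0,2) in TLB -> HIT
vaddr=172: (1,1) not in TLB -> MISS, insert
vaddr=183: (1,1) in TLB -> HIT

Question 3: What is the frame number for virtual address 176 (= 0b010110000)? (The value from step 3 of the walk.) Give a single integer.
Answer: 31

Derivation:
vaddr = 176: l1_idx=1, l2_idx=1
L1[1] = 0; L2[0][1] = 31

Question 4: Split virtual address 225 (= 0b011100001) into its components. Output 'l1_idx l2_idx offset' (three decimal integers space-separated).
Answer: 1 3 1

Derivation:
vaddr = 225 = 0b011100001
  top 2 bits -> l1_idx = 1
  next 2 bits -> l2_idx = 3
  bottom 5 bits -> offset = 1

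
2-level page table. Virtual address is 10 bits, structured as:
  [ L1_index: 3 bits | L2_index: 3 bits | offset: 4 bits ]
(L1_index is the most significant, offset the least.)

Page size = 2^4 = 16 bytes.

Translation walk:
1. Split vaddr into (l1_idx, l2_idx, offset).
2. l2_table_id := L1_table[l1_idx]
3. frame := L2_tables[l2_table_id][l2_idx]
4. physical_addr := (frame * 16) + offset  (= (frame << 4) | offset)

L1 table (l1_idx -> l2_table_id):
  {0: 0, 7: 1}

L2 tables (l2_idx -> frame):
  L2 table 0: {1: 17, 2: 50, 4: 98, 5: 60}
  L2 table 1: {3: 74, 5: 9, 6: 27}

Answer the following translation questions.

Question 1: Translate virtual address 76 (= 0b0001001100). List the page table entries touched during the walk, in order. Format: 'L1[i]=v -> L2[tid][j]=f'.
vaddr = 76 = 0b0001001100
Split: l1_idx=0, l2_idx=4, offset=12

Answer: L1[0]=0 -> L2[0][4]=98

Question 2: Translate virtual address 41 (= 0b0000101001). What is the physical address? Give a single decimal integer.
vaddr = 41 = 0b0000101001
Split: l1_idx=0, l2_idx=2, offset=9
L1[0] = 0
L2[0][2] = 50
paddr = 50 * 16 + 9 = 809

Answer: 809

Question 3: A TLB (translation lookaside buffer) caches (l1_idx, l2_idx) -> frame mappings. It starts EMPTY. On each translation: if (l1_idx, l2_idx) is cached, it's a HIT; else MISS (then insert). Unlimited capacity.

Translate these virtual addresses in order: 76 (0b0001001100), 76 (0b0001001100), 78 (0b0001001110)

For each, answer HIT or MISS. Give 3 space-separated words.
Answer: MISS HIT HIT

Derivation:
vaddr=76: (0,4) not in TLB -> MISS, insert
vaddr=76: (0,4) in TLB -> HIT
vaddr=78: (0,4) in TLB -> HIT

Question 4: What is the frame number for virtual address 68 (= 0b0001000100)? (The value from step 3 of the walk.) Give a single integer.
Answer: 98

Derivation:
vaddr = 68: l1_idx=0, l2_idx=4
L1[0] = 0; L2[0][4] = 98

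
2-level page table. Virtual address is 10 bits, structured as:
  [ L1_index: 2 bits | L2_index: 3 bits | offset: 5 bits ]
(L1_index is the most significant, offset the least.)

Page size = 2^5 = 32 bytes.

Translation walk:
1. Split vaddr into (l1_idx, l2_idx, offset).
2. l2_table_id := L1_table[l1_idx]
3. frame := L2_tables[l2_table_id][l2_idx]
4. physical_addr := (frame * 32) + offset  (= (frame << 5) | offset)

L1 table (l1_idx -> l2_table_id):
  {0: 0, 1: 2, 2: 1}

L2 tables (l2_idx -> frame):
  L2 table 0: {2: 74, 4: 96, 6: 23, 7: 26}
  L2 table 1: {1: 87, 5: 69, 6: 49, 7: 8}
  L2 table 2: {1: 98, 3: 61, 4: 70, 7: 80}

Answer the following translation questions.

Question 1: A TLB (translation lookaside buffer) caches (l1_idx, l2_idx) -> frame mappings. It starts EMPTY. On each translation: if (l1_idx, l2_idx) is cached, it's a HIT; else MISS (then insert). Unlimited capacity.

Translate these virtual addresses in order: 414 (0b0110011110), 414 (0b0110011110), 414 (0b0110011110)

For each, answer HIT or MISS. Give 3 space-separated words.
vaddr=414: (1,4) not in TLB -> MISS, insert
vaddr=414: (1,4) in TLB -> HIT
vaddr=414: (1,4) in TLB -> HIT

Answer: MISS HIT HIT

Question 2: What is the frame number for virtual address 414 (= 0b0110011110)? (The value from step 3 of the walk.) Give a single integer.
vaddr = 414: l1_idx=1, l2_idx=4
L1[1] = 2; L2[2][4] = 70

Answer: 70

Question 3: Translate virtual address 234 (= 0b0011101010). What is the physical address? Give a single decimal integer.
vaddr = 234 = 0b0011101010
Split: l1_idx=0, l2_idx=7, offset=10
L1[0] = 0
L2[0][7] = 26
paddr = 26 * 32 + 10 = 842

Answer: 842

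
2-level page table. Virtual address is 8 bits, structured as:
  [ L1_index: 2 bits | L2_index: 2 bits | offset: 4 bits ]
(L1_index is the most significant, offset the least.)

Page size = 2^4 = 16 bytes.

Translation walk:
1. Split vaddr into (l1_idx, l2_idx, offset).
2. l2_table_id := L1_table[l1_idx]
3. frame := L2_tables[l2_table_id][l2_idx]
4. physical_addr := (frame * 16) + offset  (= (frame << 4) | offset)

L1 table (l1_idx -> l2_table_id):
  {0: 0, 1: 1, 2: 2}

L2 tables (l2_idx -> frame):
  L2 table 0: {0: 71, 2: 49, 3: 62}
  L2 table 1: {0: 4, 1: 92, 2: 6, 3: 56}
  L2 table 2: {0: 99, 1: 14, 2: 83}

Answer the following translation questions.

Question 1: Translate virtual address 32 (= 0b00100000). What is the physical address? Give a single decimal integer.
Answer: 784

Derivation:
vaddr = 32 = 0b00100000
Split: l1_idx=0, l2_idx=2, offset=0
L1[0] = 0
L2[0][2] = 49
paddr = 49 * 16 + 0 = 784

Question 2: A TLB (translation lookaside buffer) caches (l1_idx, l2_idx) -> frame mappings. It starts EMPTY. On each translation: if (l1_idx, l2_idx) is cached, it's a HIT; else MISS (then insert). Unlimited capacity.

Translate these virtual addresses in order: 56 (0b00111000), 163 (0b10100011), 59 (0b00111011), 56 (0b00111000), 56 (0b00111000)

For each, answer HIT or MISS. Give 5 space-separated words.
vaddr=56: (0,3) not in TLB -> MISS, insert
vaddr=163: (2,2) not in TLB -> MISS, insert
vaddr=59: (0,3) in TLB -> HIT
vaddr=56: (0,3) in TLB -> HIT
vaddr=56: (0,3) in TLB -> HIT

Answer: MISS MISS HIT HIT HIT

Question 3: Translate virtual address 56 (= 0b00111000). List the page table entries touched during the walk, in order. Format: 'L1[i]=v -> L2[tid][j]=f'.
vaddr = 56 = 0b00111000
Split: l1_idx=0, l2_idx=3, offset=8

Answer: L1[0]=0 -> L2[0][3]=62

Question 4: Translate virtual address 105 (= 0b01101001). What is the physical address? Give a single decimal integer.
Answer: 105

Derivation:
vaddr = 105 = 0b01101001
Split: l1_idx=1, l2_idx=2, offset=9
L1[1] = 1
L2[1][2] = 6
paddr = 6 * 16 + 9 = 105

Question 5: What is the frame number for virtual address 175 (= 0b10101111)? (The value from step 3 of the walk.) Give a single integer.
vaddr = 175: l1_idx=2, l2_idx=2
L1[2] = 2; L2[2][2] = 83

Answer: 83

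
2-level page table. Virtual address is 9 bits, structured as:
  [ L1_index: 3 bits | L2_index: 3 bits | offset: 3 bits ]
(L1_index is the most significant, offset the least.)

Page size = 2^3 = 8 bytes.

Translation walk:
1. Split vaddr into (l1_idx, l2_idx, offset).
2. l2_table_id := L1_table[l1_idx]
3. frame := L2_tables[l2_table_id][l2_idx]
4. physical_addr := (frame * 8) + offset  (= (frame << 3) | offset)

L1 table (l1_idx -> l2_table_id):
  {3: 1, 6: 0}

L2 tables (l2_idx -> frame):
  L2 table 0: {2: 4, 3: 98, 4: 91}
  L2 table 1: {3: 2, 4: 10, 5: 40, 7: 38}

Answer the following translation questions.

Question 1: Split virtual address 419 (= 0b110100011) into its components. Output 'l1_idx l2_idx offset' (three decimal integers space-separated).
Answer: 6 4 3

Derivation:
vaddr = 419 = 0b110100011
  top 3 bits -> l1_idx = 6
  next 3 bits -> l2_idx = 4
  bottom 3 bits -> offset = 3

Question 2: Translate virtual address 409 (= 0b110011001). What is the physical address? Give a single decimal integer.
vaddr = 409 = 0b110011001
Split: l1_idx=6, l2_idx=3, offset=1
L1[6] = 0
L2[0][3] = 98
paddr = 98 * 8 + 1 = 785

Answer: 785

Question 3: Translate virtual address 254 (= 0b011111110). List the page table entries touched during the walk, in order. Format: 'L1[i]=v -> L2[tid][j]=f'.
Answer: L1[3]=1 -> L2[1][7]=38

Derivation:
vaddr = 254 = 0b011111110
Split: l1_idx=3, l2_idx=7, offset=6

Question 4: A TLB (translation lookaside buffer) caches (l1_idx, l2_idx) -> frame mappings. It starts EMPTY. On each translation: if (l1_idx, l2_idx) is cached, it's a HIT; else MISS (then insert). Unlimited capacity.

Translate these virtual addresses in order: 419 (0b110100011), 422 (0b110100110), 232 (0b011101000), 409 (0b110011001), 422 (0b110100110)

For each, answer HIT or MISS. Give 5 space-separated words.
Answer: MISS HIT MISS MISS HIT

Derivation:
vaddr=419: (6,4) not in TLB -> MISS, insert
vaddr=422: (6,4) in TLB -> HIT
vaddr=232: (3,5) not in TLB -> MISS, insert
vaddr=409: (6,3) not in TLB -> MISS, insert
vaddr=422: (6,4) in TLB -> HIT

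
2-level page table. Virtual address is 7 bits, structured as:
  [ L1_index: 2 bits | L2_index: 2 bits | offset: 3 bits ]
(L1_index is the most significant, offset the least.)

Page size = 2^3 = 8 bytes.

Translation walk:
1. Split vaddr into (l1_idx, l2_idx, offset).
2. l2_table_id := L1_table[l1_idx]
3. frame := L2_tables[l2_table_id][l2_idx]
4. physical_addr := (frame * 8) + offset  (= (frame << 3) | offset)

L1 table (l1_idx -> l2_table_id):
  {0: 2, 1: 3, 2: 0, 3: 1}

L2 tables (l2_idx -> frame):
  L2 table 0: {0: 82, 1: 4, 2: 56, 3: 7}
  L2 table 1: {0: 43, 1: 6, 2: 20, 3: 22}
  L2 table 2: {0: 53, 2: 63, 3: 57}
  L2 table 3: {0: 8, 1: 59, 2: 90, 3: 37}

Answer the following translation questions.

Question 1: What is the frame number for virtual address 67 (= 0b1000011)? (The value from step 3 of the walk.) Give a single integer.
vaddr = 67: l1_idx=2, l2_idx=0
L1[2] = 0; L2[0][0] = 82

Answer: 82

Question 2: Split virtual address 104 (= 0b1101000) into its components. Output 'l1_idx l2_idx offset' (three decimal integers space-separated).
Answer: 3 1 0

Derivation:
vaddr = 104 = 0b1101000
  top 2 bits -> l1_idx = 3
  next 2 bits -> l2_idx = 1
  bottom 3 bits -> offset = 0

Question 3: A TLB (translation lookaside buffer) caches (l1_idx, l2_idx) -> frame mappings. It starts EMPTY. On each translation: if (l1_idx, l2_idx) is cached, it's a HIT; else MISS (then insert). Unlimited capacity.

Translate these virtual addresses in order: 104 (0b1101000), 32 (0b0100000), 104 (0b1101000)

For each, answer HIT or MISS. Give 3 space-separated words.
vaddr=104: (3,1) not in TLB -> MISS, insert
vaddr=32: (1,0) not in TLB -> MISS, insert
vaddr=104: (3,1) in TLB -> HIT

Answer: MISS MISS HIT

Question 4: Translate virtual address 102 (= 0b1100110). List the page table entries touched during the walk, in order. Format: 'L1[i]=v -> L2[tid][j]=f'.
vaddr = 102 = 0b1100110
Split: l1_idx=3, l2_idx=0, offset=6

Answer: L1[3]=1 -> L2[1][0]=43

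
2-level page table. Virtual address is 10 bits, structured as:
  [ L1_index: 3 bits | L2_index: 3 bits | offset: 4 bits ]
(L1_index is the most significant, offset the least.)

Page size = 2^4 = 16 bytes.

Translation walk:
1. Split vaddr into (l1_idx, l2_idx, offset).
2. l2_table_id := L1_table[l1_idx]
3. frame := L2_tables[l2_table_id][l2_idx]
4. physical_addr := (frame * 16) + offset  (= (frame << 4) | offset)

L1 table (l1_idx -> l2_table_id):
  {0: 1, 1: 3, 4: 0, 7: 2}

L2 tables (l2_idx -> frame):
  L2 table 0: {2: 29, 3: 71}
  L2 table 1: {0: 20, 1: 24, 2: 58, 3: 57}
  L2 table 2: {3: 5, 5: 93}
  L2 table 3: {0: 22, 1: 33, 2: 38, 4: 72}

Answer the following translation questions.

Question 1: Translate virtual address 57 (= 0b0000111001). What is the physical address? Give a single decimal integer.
Answer: 921

Derivation:
vaddr = 57 = 0b0000111001
Split: l1_idx=0, l2_idx=3, offset=9
L1[0] = 1
L2[1][3] = 57
paddr = 57 * 16 + 9 = 921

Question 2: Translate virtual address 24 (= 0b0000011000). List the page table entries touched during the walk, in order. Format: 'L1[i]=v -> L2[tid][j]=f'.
vaddr = 24 = 0b0000011000
Split: l1_idx=0, l2_idx=1, offset=8

Answer: L1[0]=1 -> L2[1][1]=24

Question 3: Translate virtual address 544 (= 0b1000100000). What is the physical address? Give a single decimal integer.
Answer: 464

Derivation:
vaddr = 544 = 0b1000100000
Split: l1_idx=4, l2_idx=2, offset=0
L1[4] = 0
L2[0][2] = 29
paddr = 29 * 16 + 0 = 464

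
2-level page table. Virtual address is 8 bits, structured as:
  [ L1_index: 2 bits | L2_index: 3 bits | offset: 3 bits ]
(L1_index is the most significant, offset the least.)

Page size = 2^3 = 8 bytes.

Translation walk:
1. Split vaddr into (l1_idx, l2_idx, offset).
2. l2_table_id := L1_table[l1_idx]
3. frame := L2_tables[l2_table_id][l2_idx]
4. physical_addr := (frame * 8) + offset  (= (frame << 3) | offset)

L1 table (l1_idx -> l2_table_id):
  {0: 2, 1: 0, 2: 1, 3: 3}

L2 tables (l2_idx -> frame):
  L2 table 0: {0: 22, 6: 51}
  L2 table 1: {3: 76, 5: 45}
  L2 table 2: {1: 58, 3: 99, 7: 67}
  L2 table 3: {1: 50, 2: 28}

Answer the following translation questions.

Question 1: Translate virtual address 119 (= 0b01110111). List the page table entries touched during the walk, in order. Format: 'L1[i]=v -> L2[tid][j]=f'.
Answer: L1[1]=0 -> L2[0][6]=51

Derivation:
vaddr = 119 = 0b01110111
Split: l1_idx=1, l2_idx=6, offset=7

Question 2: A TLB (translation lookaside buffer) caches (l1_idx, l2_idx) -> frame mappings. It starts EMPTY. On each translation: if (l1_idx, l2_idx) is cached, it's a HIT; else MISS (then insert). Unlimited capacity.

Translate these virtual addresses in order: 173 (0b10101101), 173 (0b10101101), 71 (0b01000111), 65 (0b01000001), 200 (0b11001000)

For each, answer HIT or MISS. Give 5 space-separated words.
Answer: MISS HIT MISS HIT MISS

Derivation:
vaddr=173: (2,5) not in TLB -> MISS, insert
vaddr=173: (2,5) in TLB -> HIT
vaddr=71: (1,0) not in TLB -> MISS, insert
vaddr=65: (1,0) in TLB -> HIT
vaddr=200: (3,1) not in TLB -> MISS, insert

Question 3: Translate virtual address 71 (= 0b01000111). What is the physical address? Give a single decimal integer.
vaddr = 71 = 0b01000111
Split: l1_idx=1, l2_idx=0, offset=7
L1[1] = 0
L2[0][0] = 22
paddr = 22 * 8 + 7 = 183

Answer: 183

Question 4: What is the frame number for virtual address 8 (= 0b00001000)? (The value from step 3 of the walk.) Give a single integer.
vaddr = 8: l1_idx=0, l2_idx=1
L1[0] = 2; L2[2][1] = 58

Answer: 58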